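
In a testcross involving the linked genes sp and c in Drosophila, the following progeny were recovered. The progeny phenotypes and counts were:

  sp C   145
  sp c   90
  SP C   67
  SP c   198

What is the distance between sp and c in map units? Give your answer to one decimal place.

The two most frequent classes, SP c (198) and sp C (145), are the parental types, so the F1 was SP c / sp C.
The recombinant classes are SP C and sp c: 67 + 90 = 157.
Recombination frequency = 157/500 = 0.3140 ≈ 31.4%, i.e. 31.4 map units.

31.4 map units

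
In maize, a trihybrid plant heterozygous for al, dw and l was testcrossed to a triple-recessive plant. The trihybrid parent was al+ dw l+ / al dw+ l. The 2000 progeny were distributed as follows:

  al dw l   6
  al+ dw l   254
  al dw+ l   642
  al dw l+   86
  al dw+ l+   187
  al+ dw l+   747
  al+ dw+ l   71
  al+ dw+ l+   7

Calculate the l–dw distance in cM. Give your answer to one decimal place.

22.7 cM

The two rarest classes, al+ dw+ l+ and al dw l, are the double crossovers. Comparing them with the parentals, only the dw allele has switched, so dw is the middle locus and the order is al – dw – l.
Crossovers in the dw–l interval produce the single-crossover classes al+ dw l and al dw+ l+ (254 + 187 = 441) plus the double crossovers (13).
RF(dw–l) = (441 + 13) / 2000 = 454/2000 = 0.2270 → 22.7 cM.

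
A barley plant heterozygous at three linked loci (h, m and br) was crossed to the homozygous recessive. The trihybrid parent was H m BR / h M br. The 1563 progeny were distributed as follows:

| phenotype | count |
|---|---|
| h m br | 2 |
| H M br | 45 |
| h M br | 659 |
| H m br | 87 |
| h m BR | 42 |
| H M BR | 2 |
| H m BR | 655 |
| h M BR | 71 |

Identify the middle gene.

m

The two rarest classes, H M BR and h m br, are the double crossovers. Comparing them with the parentals, only the m allele has switched, so m is the middle locus and the order is br – m – h.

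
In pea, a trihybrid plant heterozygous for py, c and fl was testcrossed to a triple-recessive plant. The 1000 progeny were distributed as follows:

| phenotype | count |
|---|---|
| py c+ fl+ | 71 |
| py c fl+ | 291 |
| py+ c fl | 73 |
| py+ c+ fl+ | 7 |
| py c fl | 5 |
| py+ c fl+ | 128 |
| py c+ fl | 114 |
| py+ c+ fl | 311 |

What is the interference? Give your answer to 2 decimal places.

The two most frequent reciprocal classes, py+ c+ fl and py c fl+, are the parental types, so the F1 was py+ c+ fl / py c fl+.
The two rarest classes, py+ c+ fl+ and py c fl, are the double crossovers. Comparing them with the parentals, only the fl allele has switched, so fl is the middle locus and the order is c – fl – py.
c–fl: (144 + 12)/1000 = 0.1560; fl–py: (242 + 12)/1000 = 0.2540.
Expected DCO frequency = 0.1560 × 0.2540 ≈ 0.03962; observed = 12/1000 ≈ 0.01200.
Coefficient of coincidence = 0.01200/0.03962 ≈ 0.30; interference = 1 − 0.30 = 0.70.

0.70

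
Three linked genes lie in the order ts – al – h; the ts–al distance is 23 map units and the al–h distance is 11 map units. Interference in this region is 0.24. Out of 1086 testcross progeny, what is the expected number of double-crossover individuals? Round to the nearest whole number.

Map distances give recombination frequencies of 0.230 and 0.110 for the two intervals.
With interference 0.24 (so coincidence = 0.76), expected double-crossover frequency = 0.230 × 0.110 × 0.76 = 0.01923.
Expected number = 0.01923 × 1086 = 20.88 ≈ 21.

21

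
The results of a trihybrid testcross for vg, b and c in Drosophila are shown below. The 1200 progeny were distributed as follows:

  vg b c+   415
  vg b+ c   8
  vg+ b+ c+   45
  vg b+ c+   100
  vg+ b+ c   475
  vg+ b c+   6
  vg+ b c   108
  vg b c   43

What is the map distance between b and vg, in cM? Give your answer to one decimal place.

18.5 cM

The two most frequent reciprocal classes, vg+ b+ c and vg b c+, are the parental types, so the F1 was vg+ b+ c / vg b c+.
The two rarest classes, vg b+ c and vg+ b c+, are the double crossovers. Comparing them with the parentals, only the vg allele has switched, so vg is the middle locus and the order is b – vg – c.
Crossovers in the b–vg interval produce the single-crossover classes vg+ b c and vg b+ c+ (108 + 100 = 208) plus the double crossovers (14).
RF(b–vg) = (208 + 14) / 1200 = 222/1200 = 0.1850 → 18.5 cM.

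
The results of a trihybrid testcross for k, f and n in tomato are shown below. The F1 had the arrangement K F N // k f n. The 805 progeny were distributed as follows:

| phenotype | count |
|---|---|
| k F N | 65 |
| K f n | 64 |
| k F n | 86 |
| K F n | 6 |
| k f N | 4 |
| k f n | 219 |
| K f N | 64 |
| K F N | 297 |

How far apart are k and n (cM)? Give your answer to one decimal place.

17.3 cM

The two rarest classes, K F n and k f N, are the double crossovers. Comparing them with the parentals, only the n allele has switched, so n is the middle locus and the order is f – n – k.
Crossovers in the n–k interval produce the single-crossover classes k F N and K f n (65 + 64 = 129) plus the double crossovers (10).
RF(n–k) = (129 + 10) / 805 = 139/805 = 0.1727 → 17.3 cM.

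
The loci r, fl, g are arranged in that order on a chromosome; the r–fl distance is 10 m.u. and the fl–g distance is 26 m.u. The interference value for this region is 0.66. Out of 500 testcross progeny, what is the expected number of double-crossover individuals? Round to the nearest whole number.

Map distances give recombination frequencies of 0.100 and 0.260 for the two intervals.
With interference 0.66 (so coincidence = 0.34), expected double-crossover frequency = 0.100 × 0.260 × 0.34 = 0.00884.
Expected number = 0.00884 × 500 = 4.42 ≈ 4.

4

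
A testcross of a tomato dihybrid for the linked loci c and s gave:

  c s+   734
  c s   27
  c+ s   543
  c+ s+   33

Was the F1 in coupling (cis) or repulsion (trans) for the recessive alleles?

trans

The two most frequent classes are c+ s (543) and c s+ (734); these are the parental (non-recombinant) types.
So the F1 carried c+ s on one chromosome and c s+ on the other — the recessive alleles are on opposite chromosomes (trans / repulsion).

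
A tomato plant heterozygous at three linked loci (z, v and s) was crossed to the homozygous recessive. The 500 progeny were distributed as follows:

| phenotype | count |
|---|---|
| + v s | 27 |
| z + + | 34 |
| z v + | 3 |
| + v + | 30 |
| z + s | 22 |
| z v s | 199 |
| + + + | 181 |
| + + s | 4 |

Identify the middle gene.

s

The two most frequent reciprocal classes, + + + and z v s, are the parental types, so the F1 was + + + / z v s.
The two rarest classes, + + s and z v +, are the double crossovers. Comparing them with the parentals, only the s allele has switched, so s is the middle locus and the order is z – s – v.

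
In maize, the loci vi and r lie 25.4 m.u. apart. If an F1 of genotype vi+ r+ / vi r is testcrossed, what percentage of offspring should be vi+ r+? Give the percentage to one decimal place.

37.3%

A map distance of 25.4 m.u. corresponds to a recombination frequency of 0.254.
The F1 is vi+ r+ / vi r, so vi+ r+ is a parental gamete class with expected frequency (1 − r)/2 = 0.746/2 = 0.3730.
That is 0.3730 = 37.3% of the progeny.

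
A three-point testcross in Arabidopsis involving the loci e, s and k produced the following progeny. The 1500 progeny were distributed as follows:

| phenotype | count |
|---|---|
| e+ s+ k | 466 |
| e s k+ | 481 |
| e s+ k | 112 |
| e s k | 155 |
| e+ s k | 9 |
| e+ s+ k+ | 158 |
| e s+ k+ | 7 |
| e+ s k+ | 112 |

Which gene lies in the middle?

s

The two most frequent reciprocal classes, e s k+ and e+ s+ k, are the parental types, so the F1 was e s k+ / e+ s+ k.
The two rarest classes, e s+ k+ and e+ s k, are the double crossovers. Comparing them with the parentals, only the s allele has switched, so s is the middle locus and the order is k – s – e.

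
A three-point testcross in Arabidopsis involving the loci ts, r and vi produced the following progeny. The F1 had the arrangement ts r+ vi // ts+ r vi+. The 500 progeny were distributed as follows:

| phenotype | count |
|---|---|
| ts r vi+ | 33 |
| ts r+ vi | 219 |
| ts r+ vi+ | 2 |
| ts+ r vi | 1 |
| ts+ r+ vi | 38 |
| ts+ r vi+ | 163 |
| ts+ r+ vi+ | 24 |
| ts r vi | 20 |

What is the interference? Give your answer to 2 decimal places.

The two rarest classes, ts r+ vi+ and ts+ r vi, are the double crossovers. Comparing them with the parentals, only the vi allele has switched, so vi is the middle locus and the order is r – vi – ts.
r–vi: (44 + 3)/500 = 0.0940; vi–ts: (71 + 3)/500 = 0.1480.
Expected DCO frequency = 0.0940 × 0.1480 ≈ 0.01391; observed = 3/500 ≈ 0.00600.
Coefficient of coincidence = 0.00600/0.01391 ≈ 0.43; interference = 1 − 0.43 = 0.57.

0.57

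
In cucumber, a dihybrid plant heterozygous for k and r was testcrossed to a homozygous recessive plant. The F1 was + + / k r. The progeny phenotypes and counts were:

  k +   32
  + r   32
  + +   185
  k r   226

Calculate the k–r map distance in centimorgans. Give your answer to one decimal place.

The recombinant classes are + r and k +: 32 + 32 = 64.
Recombination frequency = 64/475 = 0.1347 ≈ 13.5%, i.e. 13.5 centimorgans.

13.5 centimorgans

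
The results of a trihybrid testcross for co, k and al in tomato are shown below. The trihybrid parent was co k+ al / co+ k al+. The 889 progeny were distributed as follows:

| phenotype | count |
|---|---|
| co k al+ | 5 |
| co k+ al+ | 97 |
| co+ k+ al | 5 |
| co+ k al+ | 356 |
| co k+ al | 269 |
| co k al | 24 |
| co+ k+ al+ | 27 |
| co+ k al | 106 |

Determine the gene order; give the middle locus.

The two rarest classes, co+ k+ al and co k al+, are the double crossovers. Comparing them with the parentals, only the co allele has switched, so co is the middle locus and the order is k – co – al.

co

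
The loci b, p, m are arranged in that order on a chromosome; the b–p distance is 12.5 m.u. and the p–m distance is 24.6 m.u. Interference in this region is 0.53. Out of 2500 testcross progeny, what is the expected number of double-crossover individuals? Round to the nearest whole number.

36

Map distances give recombination frequencies of 0.125 and 0.246 for the two intervals.
With interference 0.53 (so coincidence = 0.47), expected double-crossover frequency = 0.125 × 0.246 × 0.47 = 0.01445.
Expected number = 0.01445 × 2500 = 36.13 ≈ 36.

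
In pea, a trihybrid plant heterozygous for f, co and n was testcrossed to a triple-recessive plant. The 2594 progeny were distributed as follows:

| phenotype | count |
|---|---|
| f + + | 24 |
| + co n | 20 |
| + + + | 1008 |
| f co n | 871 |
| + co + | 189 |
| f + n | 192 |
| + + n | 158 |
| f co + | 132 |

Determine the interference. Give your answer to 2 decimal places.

The two most frequent reciprocal classes, f co n and + + +, are the parental types, so the F1 was f co n / + + +.
The two rarest classes, + co n and f + +, are the double crossovers. Comparing them with the parentals, only the f allele has switched, so f is the middle locus and the order is co – f – n.
co–f: (381 + 44)/2594 = 0.1638; f–n: (290 + 44)/2594 = 0.1288.
Expected DCO frequency = 0.1638 × 0.1288 ≈ 0.02110; observed = 44/2594 ≈ 0.01696.
Coefficient of coincidence = 0.01696/0.02110 ≈ 0.80; interference = 1 − 0.80 = 0.20.

0.20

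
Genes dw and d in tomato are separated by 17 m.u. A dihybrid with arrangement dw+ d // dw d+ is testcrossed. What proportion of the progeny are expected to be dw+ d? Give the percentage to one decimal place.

41.5%

A map distance of 17 m.u. corresponds to a recombination frequency of 0.170.
The F1 is dw+ d / dw d+, so dw+ d is a parental gamete class with expected frequency (1 − r)/2 = 0.830/2 = 0.4150.
That is 0.4150 = 41.5% of the progeny.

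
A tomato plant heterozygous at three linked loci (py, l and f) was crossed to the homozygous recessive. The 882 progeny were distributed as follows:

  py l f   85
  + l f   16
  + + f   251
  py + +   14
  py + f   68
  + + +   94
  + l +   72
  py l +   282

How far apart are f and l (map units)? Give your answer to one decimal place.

23.7 map units

The two most frequent reciprocal classes, py l + and + + f, are the parental types, so the F1 was py l + / + + f.
The two rarest classes, py + + and + l f, are the double crossovers. Comparing them with the parentals, only the l allele has switched, so l is the middle locus and the order is f – l – py.
Crossovers in the f–l interval produce the single-crossover classes py l f and + + + (85 + 94 = 179) plus the double crossovers (30).
RF(f–l) = (179 + 30) / 882 = 209/882 = 0.2370 → 23.7 map units.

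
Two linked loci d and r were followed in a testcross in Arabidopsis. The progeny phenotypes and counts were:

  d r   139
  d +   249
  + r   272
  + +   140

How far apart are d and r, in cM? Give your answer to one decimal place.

The two most frequent classes, + r (272) and d + (249), are the parental types, so the F1 was + r / d +.
The recombinant classes are + + and d r: 140 + 139 = 279.
Recombination frequency = 279/800 = 0.3488 ≈ 34.9%, i.e. 34.9 cM.

34.9 cM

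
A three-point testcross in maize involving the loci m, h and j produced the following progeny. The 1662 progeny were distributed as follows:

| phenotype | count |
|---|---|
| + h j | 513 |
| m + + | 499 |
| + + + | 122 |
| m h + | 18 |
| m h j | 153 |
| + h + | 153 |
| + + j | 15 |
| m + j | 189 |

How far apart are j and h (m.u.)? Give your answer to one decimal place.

The two most frequent reciprocal classes, m + + and + h j, are the parental types, so the F1 was m + + / + h j.
The two rarest classes, m h + and + + j, are the double crossovers. Comparing them with the parentals, only the h allele has switched, so h is the middle locus and the order is j – h – m.
Crossovers in the j–h interval produce the single-crossover classes m + j and + h + (189 + 153 = 342) plus the double crossovers (33).
RF(j–h) = (342 + 33) / 1662 = 375/1662 = 0.2256 → 22.6 m.u.

22.6 m.u.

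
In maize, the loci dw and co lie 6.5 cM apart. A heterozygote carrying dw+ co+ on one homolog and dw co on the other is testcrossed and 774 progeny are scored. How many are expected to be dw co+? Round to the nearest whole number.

A map distance of 6.5 cM corresponds to a recombination frequency of 0.065.
The F1 is dw+ co+ / dw co, so dw co+ is a recombinant gamete class with expected frequency r/2 = 0.065/2 = 0.0325.
Expected number = 0.0325 × 774 = 25.16 ≈ 25.

25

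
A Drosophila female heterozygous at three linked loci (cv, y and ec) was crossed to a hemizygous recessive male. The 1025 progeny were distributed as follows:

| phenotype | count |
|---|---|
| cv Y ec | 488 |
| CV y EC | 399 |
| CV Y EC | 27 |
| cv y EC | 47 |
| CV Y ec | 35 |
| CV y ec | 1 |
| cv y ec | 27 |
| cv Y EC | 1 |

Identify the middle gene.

ec

The two most frequent reciprocal classes, CV y EC and cv Y ec, are the parental types, so the F1 was CV y EC / cv Y ec.
The two rarest classes, CV y ec and cv Y EC, are the double crossovers. Comparing them with the parentals, only the ec allele has switched, so ec is the middle locus and the order is y – ec – cv.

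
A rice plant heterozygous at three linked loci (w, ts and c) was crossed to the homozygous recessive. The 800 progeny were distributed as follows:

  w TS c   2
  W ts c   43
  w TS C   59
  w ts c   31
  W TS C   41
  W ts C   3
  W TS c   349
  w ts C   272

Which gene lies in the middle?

The two most frequent reciprocal classes, W TS c and w ts C, are the parental types, so the F1 was W TS c / w ts C.
The two rarest classes, w TS c and W ts C, are the double crossovers. Comparing them with the parentals, only the w allele has switched, so w is the middle locus and the order is c – w – ts.

w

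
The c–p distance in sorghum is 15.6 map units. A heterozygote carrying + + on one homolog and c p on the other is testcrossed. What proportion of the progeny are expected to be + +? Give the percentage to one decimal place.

42.2%

A map distance of 15.6 map units corresponds to a recombination frequency of 0.156.
The F1 is + + / c p, so + + is a parental gamete class with expected frequency (1 − r)/2 = 0.844/2 = 0.4220.
That is 0.4220 = 42.2% of the progeny.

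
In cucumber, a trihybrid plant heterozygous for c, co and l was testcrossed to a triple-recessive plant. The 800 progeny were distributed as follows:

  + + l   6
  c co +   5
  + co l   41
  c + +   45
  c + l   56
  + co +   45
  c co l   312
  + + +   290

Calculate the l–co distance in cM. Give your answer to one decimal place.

The two most frequent reciprocal classes, + + + and c co l, are the parental types, so the F1 was + + + / c co l.
The two rarest classes, + + l and c co +, are the double crossovers. Comparing them with the parentals, only the l allele has switched, so l is the middle locus and the order is c – l – co.
Crossovers in the l–co interval produce the single-crossover classes + co + and c + l (45 + 56 = 101) plus the double crossovers (11).
RF(l–co) = (101 + 11) / 800 = 112/800 = 0.1400 → 14.0 cM.

14.0 cM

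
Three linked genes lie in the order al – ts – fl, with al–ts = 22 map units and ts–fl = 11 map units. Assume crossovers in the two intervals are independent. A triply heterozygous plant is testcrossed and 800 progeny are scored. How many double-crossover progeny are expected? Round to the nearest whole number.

19

Map distances give recombination frequencies of 0.220 and 0.110 for the two intervals.
With no interference, expected double-crossover frequency = 0.220 × 0.110 = 0.02420.
Expected number = 0.02420 × 800 = 19.36 ≈ 19.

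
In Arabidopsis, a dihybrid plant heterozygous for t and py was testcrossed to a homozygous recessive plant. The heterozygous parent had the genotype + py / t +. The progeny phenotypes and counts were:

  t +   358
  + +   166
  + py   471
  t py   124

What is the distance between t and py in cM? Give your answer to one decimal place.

The recombinant classes are + + and t py: 166 + 124 = 290.
Recombination frequency = 290/1119 = 0.2592 ≈ 25.9%, i.e. 25.9 cM.

25.9 cM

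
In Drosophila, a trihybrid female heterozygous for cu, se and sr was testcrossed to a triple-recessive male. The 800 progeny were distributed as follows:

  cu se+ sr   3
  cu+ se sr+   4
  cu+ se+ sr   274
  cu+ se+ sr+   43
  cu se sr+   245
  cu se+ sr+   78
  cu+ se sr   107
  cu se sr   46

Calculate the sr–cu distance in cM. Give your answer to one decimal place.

12.0 cM

The two most frequent reciprocal classes, cu se sr+ and cu+ se+ sr, are the parental types, so the F1 was cu se sr+ / cu+ se+ sr.
The two rarest classes, cu+ se sr+ and cu se+ sr, are the double crossovers. Comparing them with the parentals, only the cu allele has switched, so cu is the middle locus and the order is se – cu – sr.
Crossovers in the cu–sr interval produce the single-crossover classes cu se sr and cu+ se+ sr+ (46 + 43 = 89) plus the double crossovers (7).
RF(cu–sr) = (89 + 7) / 800 = 96/800 = 0.1200 → 12.0 cM.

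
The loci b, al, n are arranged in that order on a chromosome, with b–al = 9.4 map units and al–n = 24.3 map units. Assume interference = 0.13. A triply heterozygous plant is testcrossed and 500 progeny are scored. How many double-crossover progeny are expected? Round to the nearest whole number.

10

Map distances give recombination frequencies of 0.094 and 0.243 for the two intervals.
With interference 0.13 (so coincidence = 0.87), expected double-crossover frequency = 0.094 × 0.243 × 0.87 = 0.01987.
Expected number = 0.01987 × 500 = 9.94 ≈ 10.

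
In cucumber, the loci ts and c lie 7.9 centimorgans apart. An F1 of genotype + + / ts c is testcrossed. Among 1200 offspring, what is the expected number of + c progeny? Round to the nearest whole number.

A map distance of 7.9 centimorgans corresponds to a recombination frequency of 0.079.
The F1 is + + / ts c, so + c is a recombinant gamete class with expected frequency r/2 = 0.079/2 = 0.0395.
Expected number = 0.0395 × 1200 = 47.40 ≈ 47.

47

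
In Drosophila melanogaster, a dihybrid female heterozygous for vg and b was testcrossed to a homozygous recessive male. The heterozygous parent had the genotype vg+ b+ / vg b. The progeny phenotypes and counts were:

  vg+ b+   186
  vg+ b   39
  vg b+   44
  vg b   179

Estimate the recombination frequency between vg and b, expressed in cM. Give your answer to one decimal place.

18.5 cM

The recombinant classes are vg+ b and vg b+: 39 + 44 = 83.
Recombination frequency = 83/448 = 0.1853 ≈ 18.5%, i.e. 18.5 cM.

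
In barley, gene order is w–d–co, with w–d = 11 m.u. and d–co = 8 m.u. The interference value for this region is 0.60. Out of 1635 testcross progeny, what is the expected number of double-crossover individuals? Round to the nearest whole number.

Map distances give recombination frequencies of 0.110 and 0.080 for the two intervals.
With interference 0.60 (so coincidence = 0.40), expected double-crossover frequency = 0.110 × 0.080 × 0.40 = 0.00352.
Expected number = 0.00352 × 1635 = 5.76 ≈ 6.

6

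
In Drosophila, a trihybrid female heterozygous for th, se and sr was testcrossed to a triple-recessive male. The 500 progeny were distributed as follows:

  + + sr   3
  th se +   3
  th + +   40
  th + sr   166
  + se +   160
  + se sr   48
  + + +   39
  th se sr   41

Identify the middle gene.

th

The two most frequent reciprocal classes, + se + and th + sr, are the parental types, so the F1 was + se + / th + sr.
The two rarest classes, th se + and + + sr, are the double crossovers. Comparing them with the parentals, only the th allele has switched, so th is the middle locus and the order is sr – th – se.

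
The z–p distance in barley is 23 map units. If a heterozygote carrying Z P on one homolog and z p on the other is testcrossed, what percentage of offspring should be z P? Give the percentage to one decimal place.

11.5%

A map distance of 23 map units corresponds to a recombination frequency of 0.230.
The F1 is Z P / z p, so z P is a recombinant gamete class with expected frequency r/2 = 0.230/2 = 0.1150.
That is 0.1150 = 11.5% of the progeny.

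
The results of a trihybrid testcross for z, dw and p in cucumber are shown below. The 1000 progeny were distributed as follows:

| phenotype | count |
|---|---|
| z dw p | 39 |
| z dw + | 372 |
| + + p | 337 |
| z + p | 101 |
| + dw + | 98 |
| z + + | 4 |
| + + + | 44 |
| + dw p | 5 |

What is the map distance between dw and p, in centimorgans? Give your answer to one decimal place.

The two most frequent reciprocal classes, z dw + and + + p, are the parental types, so the F1 was z dw + / + + p.
The two rarest classes, z + + and + dw p, are the double crossovers. Comparing them with the parentals, only the dw allele has switched, so dw is the middle locus and the order is p – dw – z.
Crossovers in the p–dw interval produce the single-crossover classes z dw p and + + + (39 + 44 = 83) plus the double crossovers (9).
RF(p–dw) = (83 + 9) / 1000 = 92/1000 = 0.0920 → 9.2 centimorgans.

9.2 centimorgans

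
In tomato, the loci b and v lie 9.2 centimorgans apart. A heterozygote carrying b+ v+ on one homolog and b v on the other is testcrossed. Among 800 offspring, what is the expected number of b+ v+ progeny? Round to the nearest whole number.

363

A map distance of 9.2 centimorgans corresponds to a recombination frequency of 0.092.
The F1 is b+ v+ / b v, so b+ v+ is a parental gamete class with expected frequency (1 − r)/2 = 0.908/2 = 0.4540.
Expected number = 0.4540 × 800 = 363.20 ≈ 363.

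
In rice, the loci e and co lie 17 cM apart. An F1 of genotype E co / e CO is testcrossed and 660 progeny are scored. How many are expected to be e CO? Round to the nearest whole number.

274

A map distance of 17 cM corresponds to a recombination frequency of 0.170.
The F1 is E co / e CO, so e CO is a parental gamete class with expected frequency (1 − r)/2 = 0.830/2 = 0.4150.
Expected number = 0.4150 × 660 = 273.90 ≈ 274.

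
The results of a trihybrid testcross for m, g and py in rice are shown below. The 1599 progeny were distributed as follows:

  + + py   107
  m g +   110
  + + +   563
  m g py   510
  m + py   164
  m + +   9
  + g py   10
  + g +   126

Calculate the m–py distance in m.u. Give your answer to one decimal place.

14.8 m.u.

The two most frequent reciprocal classes, + + + and m g py, are the parental types, so the F1 was + + + / m g py.
The two rarest classes, m + + and + g py, are the double crossovers. Comparing them with the parentals, only the m allele has switched, so m is the middle locus and the order is py – m – g.
Crossovers in the py–m interval produce the single-crossover classes + + py and m g + (107 + 110 = 217) plus the double crossovers (19).
RF(py–m) = (217 + 19) / 1599 = 236/1599 = 0.1476 → 14.8 m.u.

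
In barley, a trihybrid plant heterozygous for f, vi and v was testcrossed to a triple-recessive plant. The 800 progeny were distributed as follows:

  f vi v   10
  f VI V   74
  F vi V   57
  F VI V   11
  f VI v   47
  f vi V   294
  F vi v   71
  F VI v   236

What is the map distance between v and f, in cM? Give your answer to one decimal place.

15.6 cM

The two most frequent reciprocal classes, f vi V and F VI v, are the parental types, so the F1 was f vi V / F VI v.
The two rarest classes, f vi v and F VI V, are the double crossovers. Comparing them with the parentals, only the v allele has switched, so v is the middle locus and the order is vi – v – f.
Crossovers in the v–f interval produce the single-crossover classes F vi V and f VI v (57 + 47 = 104) plus the double crossovers (21).
RF(v–f) = (104 + 21) / 800 = 125/800 = 0.1562 → 15.6 cM.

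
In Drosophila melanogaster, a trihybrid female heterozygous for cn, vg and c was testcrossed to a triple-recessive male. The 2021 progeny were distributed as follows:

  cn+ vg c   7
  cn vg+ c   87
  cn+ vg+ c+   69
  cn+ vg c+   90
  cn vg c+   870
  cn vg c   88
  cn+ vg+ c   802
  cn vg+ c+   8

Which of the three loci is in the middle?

The two most frequent reciprocal classes, cn+ vg+ c and cn vg c+, are the parental types, so the F1 was cn+ vg+ c / cn vg c+.
The two rarest classes, cn+ vg c and cn vg+ c+, are the double crossovers. Comparing them with the parentals, only the vg allele has switched, so vg is the middle locus and the order is c – vg – cn.

vg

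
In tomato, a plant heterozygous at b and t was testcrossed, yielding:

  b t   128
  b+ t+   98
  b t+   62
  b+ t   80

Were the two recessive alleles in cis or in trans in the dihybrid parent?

cis

The two most frequent classes are b+ t+ (98) and b t (128); these are the parental (non-recombinant) types.
So the F1 carried b+ t+ on one chromosome and b t on the other — the recessive alleles are on the same chromosome (cis / coupling).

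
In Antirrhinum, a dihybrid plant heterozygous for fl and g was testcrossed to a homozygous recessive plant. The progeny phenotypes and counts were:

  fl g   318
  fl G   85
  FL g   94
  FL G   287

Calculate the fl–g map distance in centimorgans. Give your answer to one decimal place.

22.8 centimorgans

The two most frequent classes, FL G (287) and fl g (318), are the parental types, so the F1 was FL G / fl g.
The recombinant classes are FL g and fl G: 94 + 85 = 179.
Recombination frequency = 179/784 = 0.2283 ≈ 22.8%, i.e. 22.8 centimorgans.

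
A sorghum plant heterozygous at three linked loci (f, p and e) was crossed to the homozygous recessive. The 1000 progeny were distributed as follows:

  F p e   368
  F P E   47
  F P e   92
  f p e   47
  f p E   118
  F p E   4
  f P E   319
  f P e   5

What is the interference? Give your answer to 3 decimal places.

0.601

The two most frequent reciprocal classes, F p e and f P E, are the parental types, so the F1 was F p e / f P E.
The two rarest classes, F p E and f P e, are the double crossovers. Comparing them with the parentals, only the e allele has switched, so e is the middle locus and the order is f – e – p.
f–e: (94 + 9)/1000 = 0.1030; e–p: (210 + 9)/1000 = 0.2190.
Expected DCO frequency = 0.1030 × 0.2190 ≈ 0.02256; observed = 9/1000 ≈ 0.00900.
Coefficient of coincidence = 0.00900/0.02256 ≈ 0.399; interference = 1 − 0.399 = 0.601.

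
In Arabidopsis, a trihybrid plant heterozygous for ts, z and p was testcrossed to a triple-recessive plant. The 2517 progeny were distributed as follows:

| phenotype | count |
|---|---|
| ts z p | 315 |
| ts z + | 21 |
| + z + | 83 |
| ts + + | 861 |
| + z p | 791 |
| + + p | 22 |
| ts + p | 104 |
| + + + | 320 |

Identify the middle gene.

z

The two most frequent reciprocal classes, ts + + and + z p, are the parental types, so the F1 was ts + + / + z p.
The two rarest classes, ts z + and + + p, are the double crossovers. Comparing them with the parentals, only the z allele has switched, so z is the middle locus and the order is ts – z – p.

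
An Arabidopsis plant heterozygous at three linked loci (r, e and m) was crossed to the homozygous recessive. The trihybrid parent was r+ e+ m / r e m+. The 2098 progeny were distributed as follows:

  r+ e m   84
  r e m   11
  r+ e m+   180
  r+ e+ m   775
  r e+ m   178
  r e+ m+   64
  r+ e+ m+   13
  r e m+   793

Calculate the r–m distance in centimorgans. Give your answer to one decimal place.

18.2 centimorgans

The two rarest classes, r+ e+ m+ and r e m, are the double crossovers. Comparing them with the parentals, only the m allele has switched, so m is the middle locus and the order is r – m – e.
Crossovers in the r–m interval produce the single-crossover classes r e+ m and r+ e m+ (178 + 180 = 358) plus the double crossovers (24).
RF(r–m) = (358 + 24) / 2098 = 382/2098 = 0.1821 → 18.2 centimorgans.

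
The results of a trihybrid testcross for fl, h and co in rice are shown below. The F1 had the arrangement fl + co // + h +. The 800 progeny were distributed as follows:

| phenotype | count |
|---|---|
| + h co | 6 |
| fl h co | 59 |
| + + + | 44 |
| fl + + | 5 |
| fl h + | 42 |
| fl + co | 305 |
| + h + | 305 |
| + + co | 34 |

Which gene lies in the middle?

The two rarest classes, fl + + and + h co, are the double crossovers. Comparing them with the parentals, only the co allele has switched, so co is the middle locus and the order is h – co – fl.

co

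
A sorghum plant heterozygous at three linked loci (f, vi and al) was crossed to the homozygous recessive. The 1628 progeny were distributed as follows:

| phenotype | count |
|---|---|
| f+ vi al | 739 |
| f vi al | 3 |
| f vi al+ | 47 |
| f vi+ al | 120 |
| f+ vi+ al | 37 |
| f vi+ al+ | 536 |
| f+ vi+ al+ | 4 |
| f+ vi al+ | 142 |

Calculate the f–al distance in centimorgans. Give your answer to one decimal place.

The two most frequent reciprocal classes, f+ vi al and f vi+ al+, are the parental types, so the F1 was f+ vi al / f vi+ al+.
The two rarest classes, f vi al and f+ vi+ al+, are the double crossovers. Comparing them with the parentals, only the f allele has switched, so f is the middle locus and the order is vi – f – al.
Crossovers in the f–al interval produce the single-crossover classes f+ vi al+ and f vi+ al (142 + 120 = 262) plus the double crossovers (7).
RF(f–al) = (262 + 7) / 1628 = 269/1628 = 0.1652 → 16.5 centimorgans.

16.5 centimorgans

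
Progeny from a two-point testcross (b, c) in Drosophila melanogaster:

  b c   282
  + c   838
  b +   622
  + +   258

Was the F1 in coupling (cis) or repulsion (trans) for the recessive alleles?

trans

The two most frequent classes are + c (838) and b + (622); these are the parental (non-recombinant) types.
So the F1 carried + c on one chromosome and b + on the other — the recessive alleles are on opposite chromosomes (trans / repulsion).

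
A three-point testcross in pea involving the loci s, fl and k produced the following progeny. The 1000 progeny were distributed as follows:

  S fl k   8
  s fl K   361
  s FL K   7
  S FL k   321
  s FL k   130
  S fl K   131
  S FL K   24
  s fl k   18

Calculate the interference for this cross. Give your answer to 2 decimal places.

The two most frequent reciprocal classes, s fl K and S FL k, are the parental types, so the F1 was s fl K / S FL k.
The two rarest classes, s FL K and S fl k, are the double crossovers. Comparing them with the parentals, only the fl allele has switched, so fl is the middle locus and the order is s – fl – k.
s–fl: (261 + 15)/1000 = 0.2760; fl–k: (42 + 15)/1000 = 0.0570.
Expected DCO frequency = 0.2760 × 0.0570 ≈ 0.01573; observed = 15/1000 ≈ 0.01500.
Coefficient of coincidence = 0.01500/0.01573 ≈ 0.95; interference = 1 − 0.95 = 0.05.

0.05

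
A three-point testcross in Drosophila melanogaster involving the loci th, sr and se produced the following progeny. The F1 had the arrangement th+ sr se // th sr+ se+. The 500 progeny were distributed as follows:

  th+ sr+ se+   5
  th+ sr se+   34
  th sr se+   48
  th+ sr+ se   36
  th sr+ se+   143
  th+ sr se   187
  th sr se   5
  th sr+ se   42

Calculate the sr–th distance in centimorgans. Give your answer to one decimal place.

The two rarest classes, th sr se and th+ sr+ se+, are the double crossovers. Comparing them with the parentals, only the th allele has switched, so th is the middle locus and the order is sr – th – se.
Crossovers in the sr–th interval produce the single-crossover classes th+ sr+ se and th sr se+ (36 + 48 = 84) plus the double crossovers (10).
RF(sr–th) = (84 + 10) / 500 = 94/500 = 0.1880 → 18.8 centimorgans.

18.8 centimorgans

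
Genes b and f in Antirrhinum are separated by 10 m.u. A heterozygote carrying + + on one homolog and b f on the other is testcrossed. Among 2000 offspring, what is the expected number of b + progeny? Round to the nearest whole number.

A map distance of 10 m.u. corresponds to a recombination frequency of 0.100.
The F1 is + + / b f, so b + is a recombinant gamete class with expected frequency r/2 = 0.100/2 = 0.0500.
Expected number = 0.0500 × 2000 = 100.00 ≈ 100.

100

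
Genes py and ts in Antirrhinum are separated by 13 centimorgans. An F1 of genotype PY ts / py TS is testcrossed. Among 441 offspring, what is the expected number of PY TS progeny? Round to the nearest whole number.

29

A map distance of 13 centimorgans corresponds to a recombination frequency of 0.130.
The F1 is PY ts / py TS, so PY TS is a recombinant gamete class with expected frequency r/2 = 0.130/2 = 0.0650.
Expected number = 0.0650 × 441 = 28.67 ≈ 29.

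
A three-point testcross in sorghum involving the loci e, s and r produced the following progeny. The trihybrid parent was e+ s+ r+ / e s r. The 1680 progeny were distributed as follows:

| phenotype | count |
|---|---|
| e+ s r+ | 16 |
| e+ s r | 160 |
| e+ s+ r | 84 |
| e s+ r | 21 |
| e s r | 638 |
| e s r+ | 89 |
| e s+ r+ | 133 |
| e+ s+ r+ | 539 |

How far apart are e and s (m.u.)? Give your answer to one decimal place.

19.6 m.u.

The two rarest classes, e+ s r+ and e s+ r, are the double crossovers. Comparing them with the parentals, only the s allele has switched, so s is the middle locus and the order is r – s – e.
Crossovers in the s–e interval produce the single-crossover classes e s+ r+ and e+ s r (133 + 160 = 293) plus the double crossovers (37).
RF(s–e) = (293 + 37) / 1680 = 330/1680 = 0.1964 → 19.6 m.u.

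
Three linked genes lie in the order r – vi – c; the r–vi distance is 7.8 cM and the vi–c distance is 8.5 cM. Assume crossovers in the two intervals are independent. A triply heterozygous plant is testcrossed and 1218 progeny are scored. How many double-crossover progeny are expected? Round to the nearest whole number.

Map distances give recombination frequencies of 0.078 and 0.085 for the two intervals.
With no interference, expected double-crossover frequency = 0.078 × 0.085 = 0.00663.
Expected number = 0.00663 × 1218 = 8.08 ≈ 8.

8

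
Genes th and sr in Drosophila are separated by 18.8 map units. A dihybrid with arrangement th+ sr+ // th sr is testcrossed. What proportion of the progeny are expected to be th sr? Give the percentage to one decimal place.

40.6%

A map distance of 18.8 map units corresponds to a recombination frequency of 0.188.
The F1 is th+ sr+ / th sr, so th sr is a parental gamete class with expected frequency (1 − r)/2 = 0.812/2 = 0.4060.
That is 0.4060 = 40.6% of the progeny.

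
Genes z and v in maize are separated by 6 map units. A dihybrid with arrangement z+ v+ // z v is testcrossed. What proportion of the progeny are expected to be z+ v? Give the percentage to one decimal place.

A map distance of 6 map units corresponds to a recombination frequency of 0.060.
The F1 is z+ v+ / z v, so z+ v is a recombinant gamete class with expected frequency r/2 = 0.060/2 = 0.0300.
That is 0.0300 = 3.0% of the progeny.

3.0%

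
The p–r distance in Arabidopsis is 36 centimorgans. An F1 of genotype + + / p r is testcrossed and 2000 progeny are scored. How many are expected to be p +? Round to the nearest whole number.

360

A map distance of 36 centimorgans corresponds to a recombination frequency of 0.360.
The F1 is + + / p r, so p + is a recombinant gamete class with expected frequency r/2 = 0.360/2 = 0.1800.
Expected number = 0.1800 × 2000 = 360.00 ≈ 360.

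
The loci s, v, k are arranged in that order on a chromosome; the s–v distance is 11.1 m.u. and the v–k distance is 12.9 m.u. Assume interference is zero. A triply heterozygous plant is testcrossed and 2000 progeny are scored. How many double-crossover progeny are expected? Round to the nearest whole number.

Map distances give recombination frequencies of 0.111 and 0.129 for the two intervals.
With no interference, expected double-crossover frequency = 0.111 × 0.129 = 0.01432.
Expected number = 0.01432 × 2000 = 28.64 ≈ 29.

29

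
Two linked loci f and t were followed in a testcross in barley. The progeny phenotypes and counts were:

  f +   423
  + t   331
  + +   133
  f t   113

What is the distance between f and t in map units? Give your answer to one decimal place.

The two most frequent classes, + t (331) and f + (423), are the parental types, so the F1 was + t / f +.
The recombinant classes are + + and f t: 133 + 113 = 246.
Recombination frequency = 246/1000 = 0.2460 ≈ 24.6%, i.e. 24.6 map units.

24.6 map units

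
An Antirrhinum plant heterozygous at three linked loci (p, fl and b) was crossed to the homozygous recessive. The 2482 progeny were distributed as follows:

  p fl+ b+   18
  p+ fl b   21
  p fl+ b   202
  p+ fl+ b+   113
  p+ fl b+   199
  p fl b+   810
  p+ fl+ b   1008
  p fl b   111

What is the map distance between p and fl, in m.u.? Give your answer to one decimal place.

17.7 m.u.

The two most frequent reciprocal classes, p+ fl+ b and p fl b+, are the parental types, so the F1 was p+ fl+ b / p fl b+.
The two rarest classes, p+ fl b and p fl+ b+, are the double crossovers. Comparing them with the parentals, only the fl allele has switched, so fl is the middle locus and the order is p – fl – b.
Crossovers in the p–fl interval produce the single-crossover classes p fl+ b and p+ fl b+ (202 + 199 = 401) plus the double crossovers (39).
RF(p–fl) = (401 + 39) / 2482 = 440/2482 = 0.1773 → 17.7 m.u.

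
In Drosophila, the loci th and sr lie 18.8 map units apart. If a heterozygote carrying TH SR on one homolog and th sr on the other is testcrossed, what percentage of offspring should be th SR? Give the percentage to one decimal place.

9.4%

A map distance of 18.8 map units corresponds to a recombination frequency of 0.188.
The F1 is TH SR / th sr, so th SR is a recombinant gamete class with expected frequency r/2 = 0.188/2 = 0.0940.
That is 0.0940 = 9.4% of the progeny.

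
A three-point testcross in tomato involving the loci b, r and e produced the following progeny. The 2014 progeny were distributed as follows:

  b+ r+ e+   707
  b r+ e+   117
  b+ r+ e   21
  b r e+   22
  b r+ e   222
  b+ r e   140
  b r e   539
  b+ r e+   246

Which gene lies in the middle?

The two most frequent reciprocal classes, b+ r+ e+ and b r e, are the parental types, so the F1 was b+ r+ e+ / b r e.
The two rarest classes, b+ r+ e and b r e+, are the double crossovers. Comparing them with the parentals, only the e allele has switched, so e is the middle locus and the order is r – e – b.

e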